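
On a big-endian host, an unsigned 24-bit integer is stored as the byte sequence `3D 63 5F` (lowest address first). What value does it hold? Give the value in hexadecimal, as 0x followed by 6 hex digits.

In big-endian order the high byte comes first in memory.
The bytes are already most-significant first: 0x3D635F.

0x3D635F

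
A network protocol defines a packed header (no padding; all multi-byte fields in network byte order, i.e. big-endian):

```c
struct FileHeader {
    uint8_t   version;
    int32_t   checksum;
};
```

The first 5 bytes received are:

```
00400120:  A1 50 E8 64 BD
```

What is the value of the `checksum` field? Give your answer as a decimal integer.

1357407421

`checksum` follows `version` (1 byte), so it starts at byte offset 1 and occupies 4 bytes.
Bytes at offsets 1..4: 50 E8 64 BD.
Big-endian stores the most-significant byte at the lowest address.
The bytes are already most-significant first: 0x50E864BD.
0x50E864BD = 1357407421.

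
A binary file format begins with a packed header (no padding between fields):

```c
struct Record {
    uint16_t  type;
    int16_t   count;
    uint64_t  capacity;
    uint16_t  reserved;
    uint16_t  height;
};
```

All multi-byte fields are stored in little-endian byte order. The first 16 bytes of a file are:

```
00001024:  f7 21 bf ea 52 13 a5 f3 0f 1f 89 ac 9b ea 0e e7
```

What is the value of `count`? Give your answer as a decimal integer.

`count` follows `type` (2 bytes), so it starts at byte offset 2 and occupies 2 bytes.
Bytes at offsets 2..3: BF EA.
Little-endian: lowest address holds the least-significant byte.
Reassemble most-significant byte first: EA BF → 0xEABF.
Top bit is set, so as a signed 16-bit value this is 0xEABF − 2^16 = -5441.

-5441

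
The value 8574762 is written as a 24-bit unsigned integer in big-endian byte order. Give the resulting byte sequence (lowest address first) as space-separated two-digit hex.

8574762 in hexadecimal, padded to 24 bits, is 0x82D72A.
Split into bytes (most-significant first): 82 D7 2A.
Big-endian stores the most-significant byte at the lowest address.
So the memory order matches the most-significant-first order: 82 D7 2A.

82 D7 2A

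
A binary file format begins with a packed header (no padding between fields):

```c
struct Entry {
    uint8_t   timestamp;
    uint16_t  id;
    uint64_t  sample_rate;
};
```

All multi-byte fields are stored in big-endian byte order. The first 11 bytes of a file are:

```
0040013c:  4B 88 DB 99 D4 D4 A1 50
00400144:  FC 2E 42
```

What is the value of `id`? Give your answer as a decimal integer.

35035

`id` follows `timestamp` (1 byte), so it starts at byte offset 1 and occupies 2 bytes.
Bytes at offsets 1..2: 88 DB.
Big-endian: lowest address holds the most-significant byte.
The bytes are already most-significant first: 0x88DB.
0x88DB = 35035.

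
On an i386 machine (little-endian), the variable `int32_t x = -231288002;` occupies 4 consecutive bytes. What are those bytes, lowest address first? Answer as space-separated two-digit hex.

Two's complement of -231288002 in 32 bits: 231288002 = 0x0DC92CC2; invert → 0xF236D33D; add 1 → 0xF236D33E.
Split into bytes (most-significant first): F2 36 D3 3E.
In little-endian order the low byte comes first in memory.
So at ascending addresses the bytes are 3E D3 36 F2.

3E D3 36 F2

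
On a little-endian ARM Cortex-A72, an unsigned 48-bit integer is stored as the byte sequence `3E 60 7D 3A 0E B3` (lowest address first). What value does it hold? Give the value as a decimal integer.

In little-endian order the low byte comes first in memory.
Reassemble most-significant byte first: B3 0E 3A 7D 60 3E → 0xB30E3A7D603E.
0xB30E3A7D603E = 196873692209214.

196873692209214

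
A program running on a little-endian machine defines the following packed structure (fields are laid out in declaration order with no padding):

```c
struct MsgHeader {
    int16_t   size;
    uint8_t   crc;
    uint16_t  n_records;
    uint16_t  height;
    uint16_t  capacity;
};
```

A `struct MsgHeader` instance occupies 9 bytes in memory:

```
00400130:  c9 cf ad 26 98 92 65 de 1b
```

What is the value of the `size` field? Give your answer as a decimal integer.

-12343

`size` is the first field, at byte offset 0, occupying 2 bytes.
Bytes at offsets 0..1: C9 CF.
Little-endian: lowest address holds the least-significant byte.
Reassemble most-significant byte first: CF C9 → 0xCFC9.
Top bit is set, so as a signed 16-bit value this is 0xCFC9 − 2^16 = -12343.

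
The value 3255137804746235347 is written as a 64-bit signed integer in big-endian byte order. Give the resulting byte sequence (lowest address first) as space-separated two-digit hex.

2D 2C 92 96 42 D8 1D D3

3255137804746235347 in hexadecimal, padded to 64 bits, is 0x2D2C929642D81DD3.
Split into bytes (most-significant first): 2D 2C 92 96 42 D8 1D D3.
Big-endian: lowest address holds the most-significant byte.
So the memory order matches the most-significant-first order: 2D 2C 92 96 42 D8 1D D3.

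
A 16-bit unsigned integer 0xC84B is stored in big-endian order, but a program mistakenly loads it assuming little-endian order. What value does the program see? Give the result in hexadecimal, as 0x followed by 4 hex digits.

Stored big-endian, the bytes at ascending addresses are C8 4B.
Read back as little-endian, the first byte is least significant, giving 0x4BC8.

0x4BC8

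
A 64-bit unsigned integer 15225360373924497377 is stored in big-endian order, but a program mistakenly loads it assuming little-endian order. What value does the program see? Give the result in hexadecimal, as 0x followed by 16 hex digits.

15225360373924497377 in 64-bit hexadecimal is 0xD34B5897B91407E1.
Stored big-endian, the bytes at ascending addresses are D3 4B 58 97 B9 14 07 E1.
Read back as little-endian, the first byte is least significant, giving 0xE10714B997584BD3.

0xE10714B997584BD3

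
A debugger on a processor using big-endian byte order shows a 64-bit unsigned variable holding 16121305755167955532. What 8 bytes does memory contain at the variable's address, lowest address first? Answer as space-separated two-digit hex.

DF BA 62 2B 84 3F 1A 4C

16121305755167955532 in hexadecimal, padded to 64 bits, is 0xDFBA622B843F1A4C.
Split into bytes (most-significant first): DF BA 62 2B 84 3F 1A 4C.
In big-endian order the high byte comes first in memory.
So the memory order matches the most-significant-first order: DF BA 62 2B 84 3F 1A 4C.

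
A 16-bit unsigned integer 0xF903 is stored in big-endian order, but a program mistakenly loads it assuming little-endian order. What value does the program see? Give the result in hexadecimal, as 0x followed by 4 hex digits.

0x03F9

Stored big-endian, the bytes at ascending addresses are F9 03.
Read back as little-endian, the first byte is least significant, giving 0x03F9.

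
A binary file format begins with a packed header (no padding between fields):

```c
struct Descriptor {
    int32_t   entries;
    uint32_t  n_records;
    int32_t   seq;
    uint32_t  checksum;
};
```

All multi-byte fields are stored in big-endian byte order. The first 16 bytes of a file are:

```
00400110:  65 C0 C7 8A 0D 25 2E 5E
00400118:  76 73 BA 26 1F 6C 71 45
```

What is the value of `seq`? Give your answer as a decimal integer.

1987295782

`seq` follows `entries` (4 B), `n_records` (4 B), so it starts at offset 4 + 4 = 8 and occupies 4 bytes.
Bytes at offsets 8..11: 76 73 BA 26.
Big-endian: lowest address holds the most-significant byte.
The bytes are already most-significant first: 0x7673BA26.
0x7673BA26 = 1987295782.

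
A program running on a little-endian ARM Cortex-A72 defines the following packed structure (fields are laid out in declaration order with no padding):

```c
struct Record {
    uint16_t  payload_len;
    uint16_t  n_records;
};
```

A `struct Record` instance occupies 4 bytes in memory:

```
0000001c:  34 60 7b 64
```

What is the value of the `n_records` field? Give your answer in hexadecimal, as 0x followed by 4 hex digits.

`n_records` follows `payload_len` (2 bytes), so it starts at byte offset 2 and occupies 2 bytes.
Bytes at offsets 2..3: 7B 64.
Little-endian stores the least-significant byte at the lowest address.
Reassemble most-significant byte first: 64 7B → 0x647B.

0x647B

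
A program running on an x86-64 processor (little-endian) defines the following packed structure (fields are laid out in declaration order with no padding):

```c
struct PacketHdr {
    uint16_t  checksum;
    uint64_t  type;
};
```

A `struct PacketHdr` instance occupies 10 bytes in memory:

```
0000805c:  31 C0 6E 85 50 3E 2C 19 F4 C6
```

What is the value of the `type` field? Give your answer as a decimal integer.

14336111191641851246

`type` follows `checksum` (2 bytes), so it starts at byte offset 2 and occupies 8 bytes.
Bytes at offsets 2..9: 6E 85 50 3E 2C 19 F4 C6.
Little-endian: lowest address holds the least-significant byte.
Reassemble most-significant byte first: C6 F4 19 2C 3E 50 85 6E → 0xC6F4192C3E50856E.
0xC6F4192C3E50856E = 14336111191641851246.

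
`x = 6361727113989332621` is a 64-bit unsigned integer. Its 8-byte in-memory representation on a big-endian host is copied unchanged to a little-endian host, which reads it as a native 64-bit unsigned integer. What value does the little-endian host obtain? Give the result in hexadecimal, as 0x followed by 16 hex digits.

6361727113989332621 in 64-bit hexadecimal is 0x5849651AB34E1E8D.
Stored big-endian, the bytes at ascending addresses are 58 49 65 1A B3 4E 1E 8D.
Read back as little-endian, the first byte is least significant, giving 0x8D1E4EB31A654958.

0x8D1E4EB31A654958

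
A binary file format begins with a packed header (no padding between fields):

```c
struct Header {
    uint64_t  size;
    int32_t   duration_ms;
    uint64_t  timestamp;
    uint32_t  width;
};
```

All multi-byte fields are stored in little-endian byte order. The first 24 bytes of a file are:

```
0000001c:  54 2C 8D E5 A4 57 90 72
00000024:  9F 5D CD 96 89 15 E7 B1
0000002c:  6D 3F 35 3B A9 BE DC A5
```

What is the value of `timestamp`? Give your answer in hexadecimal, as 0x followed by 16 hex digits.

`timestamp` follows `size` (8 B), `duration_ms` (4 B), so it starts at offset 8 + 4 = 12 and occupies 8 bytes.
Bytes at offsets 12..19: 89 15 E7 B1 6D 3F 35 3B.
In little-endian order the low byte comes first in memory.
Reassemble most-significant byte first: 3B 35 3F 6D B1 E7 15 89 → 0x3B353F6DB1E71589.

0x3B353F6DB1E71589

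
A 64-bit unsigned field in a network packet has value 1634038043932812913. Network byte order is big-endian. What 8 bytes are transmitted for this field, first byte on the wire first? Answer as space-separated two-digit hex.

1634038043932812913 in hexadecimal, padded to 64 bits, is 0x16AD44F18616E671.
Split into bytes (most-significant first): 16 AD 44 F1 86 16 E6 71.
In big-endian order the high byte comes first in memory.
So the memory order matches the most-significant-first order: 16 AD 44 F1 86 16 E6 71.

16 AD 44 F1 86 16 E6 71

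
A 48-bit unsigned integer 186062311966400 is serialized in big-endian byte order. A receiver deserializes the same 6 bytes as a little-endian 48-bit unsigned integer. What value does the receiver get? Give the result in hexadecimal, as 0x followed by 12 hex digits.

186062311966400 in 48-bit hexadecimal is 0xA9390202C6C0.
Stored big-endian, the bytes at ascending addresses are A9 39 02 02 C6 C0.
Read back as little-endian, the first byte is least significant, giving 0xC0C6020239A9.

0xC0C6020239A9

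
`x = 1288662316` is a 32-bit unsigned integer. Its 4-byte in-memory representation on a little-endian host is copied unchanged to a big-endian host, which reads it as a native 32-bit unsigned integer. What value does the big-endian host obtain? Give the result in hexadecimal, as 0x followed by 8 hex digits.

1288662316 in 32-bit hexadecimal is 0x4CCF6D2C.
Stored little-endian, the bytes at ascending addresses are 2C 6D CF 4C.
Read back as big-endian, the last byte is least significant, giving 0x2C6DCF4C.

0x2C6DCF4C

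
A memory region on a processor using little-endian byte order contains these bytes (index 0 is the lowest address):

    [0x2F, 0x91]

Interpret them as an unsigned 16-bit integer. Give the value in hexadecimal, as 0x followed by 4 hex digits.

Little-endian stores the least-significant byte at the lowest address.
Reassemble most-significant byte first: 91 2F → 0x912F.

0x912F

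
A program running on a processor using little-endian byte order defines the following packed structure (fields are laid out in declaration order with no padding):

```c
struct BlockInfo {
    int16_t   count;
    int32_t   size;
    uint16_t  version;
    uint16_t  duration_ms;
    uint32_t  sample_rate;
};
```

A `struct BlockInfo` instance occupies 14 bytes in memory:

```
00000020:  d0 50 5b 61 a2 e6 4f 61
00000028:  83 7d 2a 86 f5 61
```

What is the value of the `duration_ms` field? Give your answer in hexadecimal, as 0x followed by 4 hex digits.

`duration_ms` follows `count` (2 B), `size` (4 B), `version` (2 B), so it starts at offset 2 + 4 + 2 = 8 and occupies 2 bytes.
Bytes at offsets 8..9: 83 7D.
Little-endian: lowest address holds the least-significant byte.
Reassemble most-significant byte first: 7D 83 → 0x7D83.

0x7D83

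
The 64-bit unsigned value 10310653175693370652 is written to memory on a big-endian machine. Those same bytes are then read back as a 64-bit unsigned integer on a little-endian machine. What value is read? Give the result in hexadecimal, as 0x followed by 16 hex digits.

10310653175693370652 in 64-bit hexadecimal is 0x8F16CC6F6374E51C.
Stored big-endian, the bytes at ascending addresses are 8F 16 CC 6F 63 74 E5 1C.
Read back as little-endian, the first byte is least significant, giving 0x1CE574636FCC168F.

0x1CE574636FCC168F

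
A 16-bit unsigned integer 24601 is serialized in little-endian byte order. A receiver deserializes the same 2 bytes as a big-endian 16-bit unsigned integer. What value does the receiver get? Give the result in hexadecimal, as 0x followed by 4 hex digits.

0x1960

24601 in 16-bit hexadecimal is 0x6019.
Stored little-endian, the bytes at ascending addresses are 19 60.
Read back as big-endian, the last byte is least significant, giving 0x1960.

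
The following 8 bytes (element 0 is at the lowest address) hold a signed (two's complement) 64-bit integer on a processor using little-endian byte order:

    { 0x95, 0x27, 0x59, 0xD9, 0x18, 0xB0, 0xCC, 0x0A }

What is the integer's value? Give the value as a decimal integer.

Little-endian: lowest address holds the least-significant byte.
Reassemble most-significant byte first: 0A CC B0 18 D9 59 27 95 → 0x0ACCB018D9592795.
0x0ACCB018D9592795 = 778190456400455573.

778190456400455573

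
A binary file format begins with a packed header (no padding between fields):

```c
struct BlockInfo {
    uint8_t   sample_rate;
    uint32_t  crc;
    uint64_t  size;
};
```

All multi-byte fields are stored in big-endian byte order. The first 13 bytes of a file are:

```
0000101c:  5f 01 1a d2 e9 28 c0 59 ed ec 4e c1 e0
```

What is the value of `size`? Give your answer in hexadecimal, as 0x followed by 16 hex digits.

0x28C059EDEC4EC1E0

`size` follows `sample_rate` (1 B), `crc` (4 B), so it starts at offset 1 + 4 = 5 and occupies 8 bytes.
Bytes at offsets 5..12: 28 C0 59 ED EC 4E C1 E0.
In big-endian order the high byte comes first in memory.
The bytes are already most-significant first: 0x28C059EDEC4EC1E0.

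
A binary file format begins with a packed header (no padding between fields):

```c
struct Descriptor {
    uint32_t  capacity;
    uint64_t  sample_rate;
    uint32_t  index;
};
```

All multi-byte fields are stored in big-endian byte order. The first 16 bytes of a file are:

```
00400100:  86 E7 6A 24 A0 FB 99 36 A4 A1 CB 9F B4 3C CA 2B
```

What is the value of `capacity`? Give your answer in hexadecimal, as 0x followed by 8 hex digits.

`capacity` is the first field, at byte offset 0, occupying 4 bytes.
Bytes at offsets 0..3: 86 E7 6A 24.
In big-endian order the high byte comes first in memory.
The bytes are already most-significant first: 0x86E76A24.

0x86E76A24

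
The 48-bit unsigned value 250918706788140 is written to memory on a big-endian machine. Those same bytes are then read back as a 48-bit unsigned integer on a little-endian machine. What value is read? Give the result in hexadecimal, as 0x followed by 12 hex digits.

250918706788140 in 48-bit hexadecimal is 0xE4359062B72C.
Stored big-endian, the bytes at ascending addresses are E4 35 90 62 B7 2C.
Read back as little-endian, the first byte is least significant, giving 0x2CB7629035E4.

0x2CB7629035E4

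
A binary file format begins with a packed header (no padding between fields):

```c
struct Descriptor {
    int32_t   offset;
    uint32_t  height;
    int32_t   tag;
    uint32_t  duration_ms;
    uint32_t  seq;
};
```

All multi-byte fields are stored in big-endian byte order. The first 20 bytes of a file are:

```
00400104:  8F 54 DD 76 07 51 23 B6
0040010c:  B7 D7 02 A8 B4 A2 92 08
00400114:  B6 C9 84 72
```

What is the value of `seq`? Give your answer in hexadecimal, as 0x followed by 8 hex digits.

`seq` follows `offset` (4 B), `height` (4 B), `tag` (4 B), `duration_ms` (4 B), so it starts at offset 4 + 4 + 4 + 4 = 16 and occupies 4 bytes.
Bytes at offsets 16..19: B6 C9 84 72.
Big-endian stores the most-significant byte at the lowest address.
The bytes are already most-significant first: 0xB6C98472.

0xB6C98472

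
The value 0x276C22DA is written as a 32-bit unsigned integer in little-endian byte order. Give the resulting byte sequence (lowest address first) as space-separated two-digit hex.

Split into bytes (most-significant first): 27 6C 22 DA.
In little-endian order the low byte comes first in memory.
So at ascending addresses the bytes are DA 22 6C 27.

DA 22 6C 27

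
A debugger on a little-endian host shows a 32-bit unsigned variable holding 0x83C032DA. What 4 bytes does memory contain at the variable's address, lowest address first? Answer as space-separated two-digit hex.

Split into bytes (most-significant first): 83 C0 32 DA.
Little-endian stores the least-significant byte at the lowest address.
So at ascending addresses the bytes are DA 32 C0 83.

DA 32 C0 83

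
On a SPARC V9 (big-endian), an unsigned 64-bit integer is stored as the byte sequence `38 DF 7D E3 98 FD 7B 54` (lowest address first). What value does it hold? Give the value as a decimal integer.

4098132602408237908

In big-endian order the high byte comes first in memory.
The bytes are already most-significant first: 0x38DF7DE398FD7B54.
0x38DF7DE398FD7B54 = 4098132602408237908.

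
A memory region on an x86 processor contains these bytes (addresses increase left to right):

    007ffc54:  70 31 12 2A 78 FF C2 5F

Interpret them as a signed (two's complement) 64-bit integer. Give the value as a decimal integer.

In little-endian order the low byte comes first in memory.
Reassemble most-significant byte first: 5F C2 FF 78 2A 12 31 70 → 0x5FC2FF782A123170.
0x5FC2FF782A123170 = 6900358470652014960.

6900358470652014960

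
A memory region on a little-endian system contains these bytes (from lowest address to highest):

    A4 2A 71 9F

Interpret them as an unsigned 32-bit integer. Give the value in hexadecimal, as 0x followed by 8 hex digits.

0x9F712AA4

In little-endian order the low byte comes first in memory.
Reassemble most-significant byte first: 9F 71 2A A4 → 0x9F712AA4.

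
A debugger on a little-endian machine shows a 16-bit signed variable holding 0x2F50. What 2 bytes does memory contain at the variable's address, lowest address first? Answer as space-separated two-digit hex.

50 2F

Split into bytes (most-significant first): 2F 50.
In little-endian order the low byte comes first in memory.
So at ascending addresses the bytes are 50 2F.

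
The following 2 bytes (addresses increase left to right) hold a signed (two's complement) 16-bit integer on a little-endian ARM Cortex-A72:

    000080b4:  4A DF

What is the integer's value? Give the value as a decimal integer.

-8374

In little-endian order the low byte comes first in memory.
Reassemble most-significant byte first: DF 4A → 0xDF4A.
Top bit is set, so as a signed 16-bit value this is 0xDF4A − 2^16 = -8374.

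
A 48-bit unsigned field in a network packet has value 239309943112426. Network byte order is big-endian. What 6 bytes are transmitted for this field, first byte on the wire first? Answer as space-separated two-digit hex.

239309943112426 in hexadecimal, padded to 48 bits, is 0xD9A6B02682EA.
Split into bytes (most-significant first): D9 A6 B0 26 82 EA.
Big-endian: lowest address holds the most-significant byte.
So the memory order matches the most-significant-first order: D9 A6 B0 26 82 EA.

D9 A6 B0 26 82 EA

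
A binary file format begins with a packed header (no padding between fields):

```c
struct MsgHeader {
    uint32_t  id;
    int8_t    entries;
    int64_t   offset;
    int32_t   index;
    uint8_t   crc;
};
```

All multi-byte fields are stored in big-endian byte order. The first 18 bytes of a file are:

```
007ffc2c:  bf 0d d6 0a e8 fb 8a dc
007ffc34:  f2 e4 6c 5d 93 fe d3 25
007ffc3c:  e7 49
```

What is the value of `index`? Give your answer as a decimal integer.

`index` follows `id` (4 B), `entries` (1 B), `offset` (8 B), so it starts at offset 4 + 1 + 8 = 13 and occupies 4 bytes.
Bytes at offsets 13..16: FE D3 25 E7.
Big-endian: lowest address holds the most-significant byte.
The bytes are already most-significant first: 0xFED325E7.
Top bit is set, so as a signed 32-bit value this is 0xFED325E7 − 2^32 = -19716633.

-19716633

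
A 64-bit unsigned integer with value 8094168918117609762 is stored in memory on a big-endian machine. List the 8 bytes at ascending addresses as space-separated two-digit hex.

8094168918117609762 in hexadecimal, padded to 64 bits, is 0x705443BF0C687122.
Split into bytes (most-significant first): 70 54 43 BF 0C 68 71 22.
In big-endian order the high byte comes first in memory.
So the memory order matches the most-significant-first order: 70 54 43 BF 0C 68 71 22.

70 54 43 BF 0C 68 71 22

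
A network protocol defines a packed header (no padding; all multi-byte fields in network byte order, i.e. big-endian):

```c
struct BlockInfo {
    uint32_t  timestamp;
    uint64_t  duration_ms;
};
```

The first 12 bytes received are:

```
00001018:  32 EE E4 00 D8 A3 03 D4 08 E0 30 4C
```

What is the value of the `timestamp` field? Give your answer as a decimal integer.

854516736

`timestamp` is the first field, at byte offset 0, occupying 4 bytes.
Bytes at offsets 0..3: 32 EE E4 00.
Big-endian stores the most-significant byte at the lowest address.
The bytes are already most-significant first: 0x32EEE400.
0x32EEE400 = 854516736.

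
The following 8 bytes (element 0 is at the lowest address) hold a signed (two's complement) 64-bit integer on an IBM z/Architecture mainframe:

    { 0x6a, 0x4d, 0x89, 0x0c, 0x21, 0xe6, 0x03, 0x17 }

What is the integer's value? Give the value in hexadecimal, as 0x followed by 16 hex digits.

0x6A4D890C21E60317

Big-endian: lowest address holds the most-significant byte.
The bytes are already most-significant first: 0x6A4D890C21E60317.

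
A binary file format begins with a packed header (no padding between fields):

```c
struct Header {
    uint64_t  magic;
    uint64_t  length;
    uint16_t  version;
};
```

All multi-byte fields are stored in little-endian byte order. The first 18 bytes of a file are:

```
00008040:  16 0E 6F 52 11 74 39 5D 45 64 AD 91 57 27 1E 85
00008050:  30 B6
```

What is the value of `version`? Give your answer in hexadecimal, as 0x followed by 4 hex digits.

`version` follows `magic` (8 B), `length` (8 B), so it starts at offset 8 + 8 = 16 and occupies 2 bytes.
Bytes at offsets 16..17: 30 B6.
Little-endian: lowest address holds the least-significant byte.
Reassemble most-significant byte first: B6 30 → 0xB630.

0xB630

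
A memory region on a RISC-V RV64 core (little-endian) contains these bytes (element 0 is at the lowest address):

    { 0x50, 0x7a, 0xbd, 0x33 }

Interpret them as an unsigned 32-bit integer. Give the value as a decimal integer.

868055632

Little-endian: lowest address holds the least-significant byte.
Reassemble most-significant byte first: 33 BD 7A 50 → 0x33BD7A50.
0x33BD7A50 = 868055632.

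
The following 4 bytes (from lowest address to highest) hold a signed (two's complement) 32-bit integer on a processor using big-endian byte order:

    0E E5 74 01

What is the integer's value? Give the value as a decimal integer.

Big-endian: lowest address holds the most-significant byte.
The bytes are already most-significant first: 0x0EE57401.
0x0EE57401 = 249918465.

249918465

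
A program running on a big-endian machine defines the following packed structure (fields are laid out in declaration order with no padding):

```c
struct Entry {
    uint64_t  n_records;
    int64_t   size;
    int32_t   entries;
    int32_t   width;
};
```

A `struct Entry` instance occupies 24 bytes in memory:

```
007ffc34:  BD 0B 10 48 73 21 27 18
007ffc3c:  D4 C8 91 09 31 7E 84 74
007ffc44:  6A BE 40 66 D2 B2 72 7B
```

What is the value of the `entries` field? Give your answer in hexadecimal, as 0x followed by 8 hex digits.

`entries` follows `n_records` (8 B), `size` (8 B), so it starts at offset 8 + 8 = 16 and occupies 4 bytes.
Bytes at offsets 16..19: 6A BE 40 66.
In big-endian order the high byte comes first in memory.
The bytes are already most-significant first: 0x6ABE4066.

0x6ABE4066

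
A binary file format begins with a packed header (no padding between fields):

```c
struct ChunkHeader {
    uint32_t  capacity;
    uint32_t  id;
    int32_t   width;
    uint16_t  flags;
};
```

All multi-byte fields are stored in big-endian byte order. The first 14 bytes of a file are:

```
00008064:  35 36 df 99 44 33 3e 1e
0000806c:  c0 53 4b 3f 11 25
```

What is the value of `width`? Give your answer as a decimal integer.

-1068283073

`width` follows `capacity` (4 B), `id` (4 B), so it starts at offset 4 + 4 = 8 and occupies 4 bytes.
Bytes at offsets 8..11: C0 53 4B 3F.
In big-endian order the high byte comes first in memory.
The bytes are already most-significant first: 0xC0534B3F.
Top bit is set, so as a signed 32-bit value this is 0xC0534B3F − 2^32 = -1068283073.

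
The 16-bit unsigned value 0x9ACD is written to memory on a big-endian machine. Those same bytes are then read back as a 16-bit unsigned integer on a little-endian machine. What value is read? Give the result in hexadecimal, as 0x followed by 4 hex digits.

0xCD9A

Stored big-endian, the bytes at ascending addresses are 9A CD.
Read back as little-endian, the first byte is least significant, giving 0xCD9A.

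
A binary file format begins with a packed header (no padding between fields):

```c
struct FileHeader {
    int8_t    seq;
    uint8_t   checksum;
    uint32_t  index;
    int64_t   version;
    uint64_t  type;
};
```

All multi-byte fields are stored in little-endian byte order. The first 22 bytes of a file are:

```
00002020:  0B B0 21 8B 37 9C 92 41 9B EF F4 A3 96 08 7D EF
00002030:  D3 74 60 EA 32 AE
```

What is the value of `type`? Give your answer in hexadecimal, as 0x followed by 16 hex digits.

0xAE32EA6074D3EF7D

`type` follows `seq` (1 B), `checksum` (1 B), `index` (4 B), `version` (8 B), so it starts at offset 1 + 1 + 4 + 8 = 14 and occupies 8 bytes.
Bytes at offsets 14..21: 7D EF D3 74 60 EA 32 AE.
Little-endian: lowest address holds the least-significant byte.
Reassemble most-significant byte first: AE 32 EA 60 74 D3 EF 7D → 0xAE32EA6074D3EF7D.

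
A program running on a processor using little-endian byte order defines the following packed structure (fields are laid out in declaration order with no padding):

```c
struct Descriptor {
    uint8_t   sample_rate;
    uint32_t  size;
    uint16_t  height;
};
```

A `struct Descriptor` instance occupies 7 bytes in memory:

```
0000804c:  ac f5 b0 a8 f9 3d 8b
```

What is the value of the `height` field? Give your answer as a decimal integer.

`height` follows `sample_rate` (1 B), `size` (4 B), so it starts at offset 1 + 4 = 5 and occupies 2 bytes.
Bytes at offsets 5..6: 3D 8B.
Little-endian stores the least-significant byte at the lowest address.
Reassemble most-significant byte first: 8B 3D → 0x8B3D.
0x8B3D = 35645.

35645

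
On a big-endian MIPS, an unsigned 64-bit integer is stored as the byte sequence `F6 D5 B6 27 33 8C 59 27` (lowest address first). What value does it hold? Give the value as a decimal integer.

Big-endian: lowest address holds the most-significant byte.
The bytes are already most-significant first: 0xF6D5B627338C5927.
0xF6D5B627338C5927 = 17786322582854457639.

17786322582854457639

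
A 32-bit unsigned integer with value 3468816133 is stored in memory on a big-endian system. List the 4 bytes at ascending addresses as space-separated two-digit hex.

CE C1 EF 05

3468816133 in hexadecimal, padded to 32 bits, is 0xCEC1EF05.
Split into bytes (most-significant first): CE C1 EF 05.
In big-endian order the high byte comes first in memory.
So the memory order matches the most-significant-first order: CE C1 EF 05.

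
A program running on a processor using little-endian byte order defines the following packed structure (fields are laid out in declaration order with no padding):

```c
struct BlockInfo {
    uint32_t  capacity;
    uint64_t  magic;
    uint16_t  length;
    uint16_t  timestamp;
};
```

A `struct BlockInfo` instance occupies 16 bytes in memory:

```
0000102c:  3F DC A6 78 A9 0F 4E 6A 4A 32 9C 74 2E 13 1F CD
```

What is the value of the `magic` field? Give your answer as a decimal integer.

`magic` follows `capacity` (4 bytes), so it starts at byte offset 4 and occupies 8 bytes.
Bytes at offsets 4..11: A9 0F 4E 6A 4A 32 9C 74.
In little-endian order the low byte comes first in memory.
Reassemble most-significant byte first: 74 9C 32 4A 6A 4E 0F A9 → 0x749C324A6A4E0FA9.
0x749C324A6A4E0FA9 = 8402646299958972329.

8402646299958972329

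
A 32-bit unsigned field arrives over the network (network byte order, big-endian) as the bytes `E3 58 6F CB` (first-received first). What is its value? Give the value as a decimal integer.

3814223819

Big-endian stores the most-significant byte at the lowest address.
The bytes are already most-significant first: 0xE3586FCB.
0xE3586FCB = 3814223819.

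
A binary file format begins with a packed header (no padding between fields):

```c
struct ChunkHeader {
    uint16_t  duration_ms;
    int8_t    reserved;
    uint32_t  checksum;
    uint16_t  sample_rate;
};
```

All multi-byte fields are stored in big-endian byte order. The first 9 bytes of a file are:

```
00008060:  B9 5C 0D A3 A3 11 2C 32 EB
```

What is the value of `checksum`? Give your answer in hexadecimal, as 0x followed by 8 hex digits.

`checksum` follows `duration_ms` (2 B), `reserved` (1 B), so it starts at offset 2 + 1 = 3 and occupies 4 bytes.
Bytes at offsets 3..6: A3 A3 11 2C.
Big-endian stores the most-significant byte at the lowest address.
The bytes are already most-significant first: 0xA3A3112C.

0xA3A3112C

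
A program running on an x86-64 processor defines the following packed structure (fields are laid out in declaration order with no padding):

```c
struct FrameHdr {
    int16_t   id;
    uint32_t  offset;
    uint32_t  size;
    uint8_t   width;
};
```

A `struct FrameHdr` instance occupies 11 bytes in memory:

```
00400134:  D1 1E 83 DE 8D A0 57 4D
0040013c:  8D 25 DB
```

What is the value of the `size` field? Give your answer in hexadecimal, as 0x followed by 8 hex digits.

`size` follows `id` (2 B), `offset` (4 B), so it starts at offset 2 + 4 = 6 and occupies 4 bytes.
Bytes at offsets 6..9: 57 4D 8D 25.
Little-endian stores the least-significant byte at the lowest address.
Reassemble most-significant byte first: 25 8D 4D 57 → 0x258D4D57.

0x258D4D57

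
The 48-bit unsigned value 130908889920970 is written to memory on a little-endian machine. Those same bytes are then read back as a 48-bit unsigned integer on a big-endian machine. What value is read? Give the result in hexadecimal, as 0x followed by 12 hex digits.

0xCAB5E1990F77

130908889920970 in 48-bit hexadecimal is 0x770F99E1B5CA.
Stored little-endian, the bytes at ascending addresses are CA B5 E1 99 0F 77.
Read back as big-endian, the last byte is least significant, giving 0xCAB5E1990F77.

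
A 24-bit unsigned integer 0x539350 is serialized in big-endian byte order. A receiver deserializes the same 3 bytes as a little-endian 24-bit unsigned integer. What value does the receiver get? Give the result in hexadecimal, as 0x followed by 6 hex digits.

0x509353

Stored big-endian, the bytes at ascending addresses are 53 93 50.
Read back as little-endian, the first byte is least significant, giving 0x509353.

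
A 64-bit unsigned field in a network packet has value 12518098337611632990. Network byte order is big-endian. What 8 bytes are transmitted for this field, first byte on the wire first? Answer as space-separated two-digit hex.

AD B9 38 1D 44 BF D1 5E

12518098337611632990 in hexadecimal, padded to 64 bits, is 0xADB9381D44BFD15E.
Split into bytes (most-significant first): AD B9 38 1D 44 BF D1 5E.
Big-endian: lowest address holds the most-significant byte.
So the memory order matches the most-significant-first order: AD B9 38 1D 44 BF D1 5E.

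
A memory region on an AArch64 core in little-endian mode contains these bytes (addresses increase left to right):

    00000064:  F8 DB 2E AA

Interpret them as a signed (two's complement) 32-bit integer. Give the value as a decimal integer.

Little-endian stores the least-significant byte at the lowest address.
Reassemble most-significant byte first: AA 2E DB F8 → 0xAA2EDBF8.
Top bit is set, so as a signed 32-bit value this is 0xAA2EDBF8 − 2^32 = -1439769608.

-1439769608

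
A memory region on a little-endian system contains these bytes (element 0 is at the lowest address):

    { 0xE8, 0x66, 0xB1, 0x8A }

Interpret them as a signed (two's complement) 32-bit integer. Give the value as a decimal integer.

-1968085272

Little-endian: lowest address holds the least-significant byte.
Reassemble most-significant byte first: 8A B1 66 E8 → 0x8AB166E8.
Top bit is set, so as a signed 32-bit value this is 0x8AB166E8 − 2^32 = -1968085272.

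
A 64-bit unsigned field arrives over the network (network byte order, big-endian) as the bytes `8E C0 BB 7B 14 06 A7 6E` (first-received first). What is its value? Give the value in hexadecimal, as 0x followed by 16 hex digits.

In big-endian order the high byte comes first in memory.
The bytes are already most-significant first: 0x8EC0BB7B1406A76E.

0x8EC0BB7B1406A76E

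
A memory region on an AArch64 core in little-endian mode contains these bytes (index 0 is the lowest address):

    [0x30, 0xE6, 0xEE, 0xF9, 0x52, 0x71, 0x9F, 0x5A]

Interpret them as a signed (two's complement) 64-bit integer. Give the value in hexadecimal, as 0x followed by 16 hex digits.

Little-endian: lowest address holds the least-significant byte.
Reassemble most-significant byte first: 5A 9F 71 52 F9 EE E6 30 → 0x5A9F7152F9EEE630.

0x5A9F7152F9EEE630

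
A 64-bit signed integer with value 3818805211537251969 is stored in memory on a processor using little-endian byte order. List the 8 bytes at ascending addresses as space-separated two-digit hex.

81 9E 16 64 1B 1F FF 34

3818805211537251969 in hexadecimal, padded to 64 bits, is 0x34FF1F1B64169E81.
Split into bytes (most-significant first): 34 FF 1F 1B 64 16 9E 81.
Little-endian stores the least-significant byte at the lowest address.
So at ascending addresses the bytes are 81 9E 16 64 1B 1F FF 34.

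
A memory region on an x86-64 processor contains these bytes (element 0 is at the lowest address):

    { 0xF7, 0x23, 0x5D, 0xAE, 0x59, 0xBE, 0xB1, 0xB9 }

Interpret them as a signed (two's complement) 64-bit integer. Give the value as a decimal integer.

Little-endian: lowest address holds the least-significant byte.
Reassemble most-significant byte first: B9 B1 BE 59 AE 5D 23 F7 → 0xB9B1BE59AE5D23F7.
Top bit is set, so as a signed 64-bit value this is 0xB9B1BE59AE5D23F7 − 2^64 = -5066058813428390921.

-5066058813428390921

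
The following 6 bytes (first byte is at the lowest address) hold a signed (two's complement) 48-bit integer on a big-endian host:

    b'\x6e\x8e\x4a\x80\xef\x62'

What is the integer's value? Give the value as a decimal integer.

Big-endian stores the most-significant byte at the lowest address.
The bytes are already most-significant first: 0x6E8E4A80EF62.
0x6E8E4A80EF62 = 121557414375266.

121557414375266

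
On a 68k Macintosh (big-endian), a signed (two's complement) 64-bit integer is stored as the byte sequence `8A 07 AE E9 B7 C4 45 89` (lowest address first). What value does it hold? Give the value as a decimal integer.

Big-endian: lowest address holds the most-significant byte.
The bytes are already most-significant first: 0x8A07AEE9B7C44589.
Top bit is set, so as a signed 64-bit value this is 0x8A07AEE9B7C44589 − 2^64 = -8500633452804815479.

-8500633452804815479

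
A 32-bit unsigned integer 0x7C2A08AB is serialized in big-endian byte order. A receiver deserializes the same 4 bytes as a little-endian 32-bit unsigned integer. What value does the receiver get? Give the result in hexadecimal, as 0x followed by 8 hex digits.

Stored big-endian, the bytes at ascending addresses are 7C 2A 08 AB.
Read back as little-endian, the first byte is least significant, giving 0xAB082A7C.

0xAB082A7C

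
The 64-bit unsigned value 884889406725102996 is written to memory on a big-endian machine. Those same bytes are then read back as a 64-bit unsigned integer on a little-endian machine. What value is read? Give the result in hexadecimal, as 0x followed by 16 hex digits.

884889406725102996 in 64-bit hexadecimal is 0x0C47C23A215B1D94.
Stored big-endian, the bytes at ascending addresses are 0C 47 C2 3A 21 5B 1D 94.
Read back as little-endian, the first byte is least significant, giving 0x941D5B213AC2470C.

0x941D5B213AC2470C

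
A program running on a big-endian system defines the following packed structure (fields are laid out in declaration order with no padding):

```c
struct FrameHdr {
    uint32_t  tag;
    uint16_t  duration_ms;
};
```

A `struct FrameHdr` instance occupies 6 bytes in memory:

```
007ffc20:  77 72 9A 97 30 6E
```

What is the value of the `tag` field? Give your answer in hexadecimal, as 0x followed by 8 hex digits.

`tag` is the first field, at byte offset 0, occupying 4 bytes.
Bytes at offsets 0..3: 77 72 9A 97.
Big-endian: lowest address holds the most-significant byte.
The bytes are already most-significant first: 0x77729A97.

0x77729A97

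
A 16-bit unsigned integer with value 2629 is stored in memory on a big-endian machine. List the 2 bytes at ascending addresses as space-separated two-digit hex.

0A 45

2629 in hexadecimal, padded to 16 bits, is 0x0A45.
Split into bytes (most-significant first): 0A 45.
In big-endian order the high byte comes first in memory.
So the memory order matches the most-significant-first order: 0A 45.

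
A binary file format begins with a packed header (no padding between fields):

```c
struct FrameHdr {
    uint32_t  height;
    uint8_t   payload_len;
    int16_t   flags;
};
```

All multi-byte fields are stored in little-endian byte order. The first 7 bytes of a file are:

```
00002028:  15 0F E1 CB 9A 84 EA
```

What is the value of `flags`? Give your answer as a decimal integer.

`flags` follows `height` (4 B), `payload_len` (1 B), so it starts at offset 4 + 1 = 5 and occupies 2 bytes.
Bytes at offsets 5..6: 84 EA.
Little-endian stores the least-significant byte at the lowest address.
Reassemble most-significant byte first: EA 84 → 0xEA84.
Top bit is set, so as a signed 16-bit value this is 0xEA84 − 2^16 = -5500.

-5500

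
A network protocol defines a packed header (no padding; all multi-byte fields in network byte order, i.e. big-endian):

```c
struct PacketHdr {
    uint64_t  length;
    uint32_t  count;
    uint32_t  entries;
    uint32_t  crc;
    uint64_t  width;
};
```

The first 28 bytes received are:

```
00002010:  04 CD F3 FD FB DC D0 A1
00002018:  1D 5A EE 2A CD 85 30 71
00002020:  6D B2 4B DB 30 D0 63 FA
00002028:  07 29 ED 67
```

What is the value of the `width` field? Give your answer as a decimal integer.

`width` follows `length` (8 B), `count` (4 B), `entries` (4 B), `crc` (4 B), so it starts at offset 8 + 4 + 4 + 4 = 20 and occupies 8 bytes.
Bytes at offsets 20..27: 30 D0 63 FA 07 29 ED 67.
Big-endian stores the most-significant byte at the lowest address.
The bytes are already most-significant first: 0x30D063FA0729ED67.
0x30D063FA0729ED67 = 3517421234489519463.

3517421234489519463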